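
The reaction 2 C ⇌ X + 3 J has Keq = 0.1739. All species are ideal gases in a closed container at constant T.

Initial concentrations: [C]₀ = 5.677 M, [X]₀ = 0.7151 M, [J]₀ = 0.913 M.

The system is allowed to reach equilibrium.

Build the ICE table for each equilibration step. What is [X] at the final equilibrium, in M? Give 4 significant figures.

Q₀ = 0.01689 vs Keq = 0.1739 ⇒ Q<K, forward
Step 1:
                   C          X          J
  I            5.677     0.7151      0.913
  C          -0.5136     0.2568     0.7704
  E            5.163     0.9719      1.683
  solve Keq expr → x = 0.2568; check Q = 0.1739

[X]_eq = 0.9719 M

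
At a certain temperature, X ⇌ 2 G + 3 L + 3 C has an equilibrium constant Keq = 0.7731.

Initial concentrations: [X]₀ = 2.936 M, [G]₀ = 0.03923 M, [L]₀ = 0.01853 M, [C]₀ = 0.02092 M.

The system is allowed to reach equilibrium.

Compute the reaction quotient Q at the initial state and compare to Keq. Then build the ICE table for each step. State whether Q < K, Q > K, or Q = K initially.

Q₀ = 3.0535e-14; Q < K (proceeds forward)

Q₀ = 3.0535e-14 vs Keq = 0.7731 ⇒ Q<K, forward
Step 1:
                  X         G         L         C
  init        2.936   0.03923   0.01853   0.02092
  Δ         -0.3917    0.7833     1.175     1.175
  eq          2.544    0.8225     1.193     1.196
  solve Keq expr → x = 0.3917; check Q = 0.7731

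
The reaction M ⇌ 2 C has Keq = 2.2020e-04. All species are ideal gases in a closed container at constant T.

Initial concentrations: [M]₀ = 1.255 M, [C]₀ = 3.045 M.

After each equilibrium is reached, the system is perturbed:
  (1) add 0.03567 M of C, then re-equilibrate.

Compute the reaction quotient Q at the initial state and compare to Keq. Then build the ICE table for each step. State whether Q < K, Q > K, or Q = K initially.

Q₀ = 7.388 vs Keq = 2.2020e-04 ⇒ Q>K, reverse
Step 1:
                   M          C
  I            1.255      3.045
  C             1.51      -3.02
  E            2.765    0.02468
  solve Keq expr → x = -1.51; check Q = 2.2020e-04
Then add 0.03567 M of C.
Step 2:
                   M          C
  I            2.765    0.06035
  C           0.0178   -0.03559
  E            2.783    0.02475
  solve Keq expr → x = -0.0178; check Q = 2.2020e-04

Q₀ = 7.388; Q > K (proceeds reverse)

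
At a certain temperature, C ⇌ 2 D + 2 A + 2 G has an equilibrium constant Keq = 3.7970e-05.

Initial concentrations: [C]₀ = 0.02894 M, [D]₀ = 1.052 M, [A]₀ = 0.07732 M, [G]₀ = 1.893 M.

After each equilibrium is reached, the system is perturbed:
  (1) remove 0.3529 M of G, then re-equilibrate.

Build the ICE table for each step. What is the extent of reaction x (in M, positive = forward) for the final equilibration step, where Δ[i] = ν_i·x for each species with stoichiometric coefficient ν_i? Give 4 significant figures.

x = 1.0796e-04 M

Q₀ = 0.8193 vs Keq = 3.7970e-05 ⇒ Q>K, reverse
Step 1:
                   C          D          A          G
  init       0.02894      1.052    0.07732      1.893
  Δ          0.03821   -0.07642   -0.07642   -0.07642
  eq         0.06715     0.9756 9.0100e-04      1.817
  solve Keq expr → x = -0.03821; check Q = 3.7970e-05
Then remove 0.3529 M of G.
Step 2:
                   C          D          A          G
  init       0.06715     0.9756 9.0100e-04      1.464
  Δ       -1.0796e-04 2.1592e-04 2.1592e-04 2.1592e-04
  eq         0.06704     0.9758   0.001117      1.464
  solve Keq expr → x = 1.0796e-04; check Q = 3.7970e-05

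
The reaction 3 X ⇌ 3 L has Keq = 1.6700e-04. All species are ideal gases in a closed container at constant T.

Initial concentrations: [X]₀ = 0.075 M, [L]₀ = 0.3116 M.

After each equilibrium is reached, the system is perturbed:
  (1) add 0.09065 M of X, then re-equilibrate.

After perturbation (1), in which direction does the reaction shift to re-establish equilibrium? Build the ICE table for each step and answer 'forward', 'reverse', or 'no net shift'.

Direction: forward

Q₀ = 71.71 vs Keq = 1.6700e-04 ⇒ Q>K, reverse
Step 1:
                  X         L
  I           0.075    0.3116
  C          0.2914   -0.2914
  E          0.3664   0.02018
  solve Keq expr → x = -0.09714; check Q = 1.6700e-04
Then add 0.09065 M of X.
Step 2:
                  X         L
  I          0.4571   0.02018
  C       -0.004731  0.004731
  E          0.4523   0.02491
  solve Keq expr → x = 0.001577; check Q = 1.6700e-04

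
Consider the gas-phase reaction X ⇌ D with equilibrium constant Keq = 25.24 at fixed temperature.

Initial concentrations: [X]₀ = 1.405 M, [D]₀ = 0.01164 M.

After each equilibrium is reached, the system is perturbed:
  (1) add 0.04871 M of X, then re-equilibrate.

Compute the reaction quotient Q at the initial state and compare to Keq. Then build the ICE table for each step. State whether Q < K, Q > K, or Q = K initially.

Q₀ = 0.008285; Q < K (proceeds forward)

Q₀ = 0.008285 vs Keq = 25.24 ⇒ Q<K, forward
Step 1:
                  X         D
  I           1.405   0.01164
  C          -1.351     1.351
  E         0.05399     1.363
  solve Keq expr → x = 1.351; check Q = 25.24
Then add 0.04871 M of X.
Step 2:
                  X         D
  I          0.1027     1.363
  C        -0.04685   0.04685
  E         0.05584      1.41
  solve Keq expr → x = 0.04685; check Q = 25.24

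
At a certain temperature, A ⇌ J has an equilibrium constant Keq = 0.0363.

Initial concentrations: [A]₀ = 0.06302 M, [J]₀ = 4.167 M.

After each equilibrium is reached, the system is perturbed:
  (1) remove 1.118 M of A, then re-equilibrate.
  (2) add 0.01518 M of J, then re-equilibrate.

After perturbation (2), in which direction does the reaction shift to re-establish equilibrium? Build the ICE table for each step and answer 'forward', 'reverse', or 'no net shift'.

Q₀ = 66.12 vs Keq = 0.0363 ⇒ Q>K, reverse
Step 1:
                    A           J
  I           0.06302       4.167
  C             4.019      -4.019
  E             4.082      0.1482
  solve Keq expr → x = -4.019; check Q = 0.0363
Then remove 1.118 M of A.
Step 2:
                    A           J
  I             2.964      0.1482
  C           0.03916    -0.03916
  E             3.003       0.109
  solve Keq expr → x = -0.03916; check Q = 0.0363
Then add 0.01518 M of J.
Step 3:
                    A           J
  I             3.003      0.1242
  C           0.01465    -0.01465
  E             3.018      0.1095
  solve Keq expr → x = -0.01465; check Q = 0.0363

Direction: reverse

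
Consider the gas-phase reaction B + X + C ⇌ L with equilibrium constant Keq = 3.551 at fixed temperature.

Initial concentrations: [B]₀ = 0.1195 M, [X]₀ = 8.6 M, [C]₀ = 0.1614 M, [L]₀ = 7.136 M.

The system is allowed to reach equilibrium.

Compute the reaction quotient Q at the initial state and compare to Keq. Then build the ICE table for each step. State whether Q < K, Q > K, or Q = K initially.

Q₀ = 43.02; Q > K (proceeds reverse)

Q₀ = 43.02 vs Keq = 3.551 ⇒ Q>K, reverse
Step 1:
                   B          X          C          L
  I           0.1195        8.6     0.1614      7.136
  C           0.3237     0.3237     0.3237    -0.3237
  E           0.4432      8.924     0.4851      6.812
  solve Keq expr → x = -0.3237; check Q = 3.551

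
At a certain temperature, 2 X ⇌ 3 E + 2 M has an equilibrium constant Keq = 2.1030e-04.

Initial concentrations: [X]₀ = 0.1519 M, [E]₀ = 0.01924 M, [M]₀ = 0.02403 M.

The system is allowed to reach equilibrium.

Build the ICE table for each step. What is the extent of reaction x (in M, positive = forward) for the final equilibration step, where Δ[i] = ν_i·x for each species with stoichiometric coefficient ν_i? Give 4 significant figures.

Q₀ = 1.7824e-07 vs Keq = 2.1030e-04 ⇒ Q<K, forward
Step 1:
                  X         E         M
  I          0.1519   0.01924   0.02403
  C        -0.04245   0.06367   0.04245
  E          0.1095   0.08291   0.06648
  solve Keq expr → x = 0.02122; check Q = 2.1030e-04

x = 0.02122 M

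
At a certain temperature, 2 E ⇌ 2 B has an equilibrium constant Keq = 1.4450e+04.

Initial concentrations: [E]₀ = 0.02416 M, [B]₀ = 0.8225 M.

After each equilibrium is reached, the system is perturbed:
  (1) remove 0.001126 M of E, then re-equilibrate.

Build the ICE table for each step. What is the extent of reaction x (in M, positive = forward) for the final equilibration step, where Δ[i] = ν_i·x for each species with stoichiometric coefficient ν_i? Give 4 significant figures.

x = -5.5836e-04 M

Q₀ = 1159 vs Keq = 1.4450e+04 ⇒ Q<K, forward
Step 1:
                  E         B
  init      0.02416    0.8225
  Δ        -0.01717   0.01717
  eq       0.006985    0.8397
  solve Keq expr → x = 0.008587; check Q = 1.4450e+04
Then remove 0.001126 M of E.
Step 2:
                  E         B
  init     0.005859    0.8397
  Δ        0.001117 -0.001117
  eq       0.006976    0.8386
  solve Keq expr → x = -5.5836e-04; check Q = 1.4450e+04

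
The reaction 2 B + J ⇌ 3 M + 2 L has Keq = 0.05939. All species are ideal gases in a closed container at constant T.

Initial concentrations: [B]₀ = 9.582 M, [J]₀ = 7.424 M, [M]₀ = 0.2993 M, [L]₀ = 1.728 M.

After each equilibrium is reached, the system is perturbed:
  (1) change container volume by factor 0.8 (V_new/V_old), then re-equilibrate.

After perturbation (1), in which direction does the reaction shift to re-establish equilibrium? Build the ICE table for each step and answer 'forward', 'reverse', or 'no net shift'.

Direction: reverse

Q₀ = 1.1745e-04 vs Keq = 0.05939 ⇒ Q<K, forward
Step 1:
                    B           J           M           L
  Initial       9.582       7.424      0.2993       1.728
  Change       -0.902      -0.451       1.353       0.902
  Equil          8.68       6.973       1.652        2.63
  solve Keq expr → x = 0.451; check Q = 0.05939
Then change container volume by factor 0.8 (V_new/V_old).
Step 2:
                    B           J           M           L
  Initial       10.85       8.716       2.065       3.287
  Change       0.1412      0.0706     -0.2118     -0.1412
  Equil         10.99       8.787       1.854       3.146
  solve Keq expr → x = -0.0706; check Q = 0.05939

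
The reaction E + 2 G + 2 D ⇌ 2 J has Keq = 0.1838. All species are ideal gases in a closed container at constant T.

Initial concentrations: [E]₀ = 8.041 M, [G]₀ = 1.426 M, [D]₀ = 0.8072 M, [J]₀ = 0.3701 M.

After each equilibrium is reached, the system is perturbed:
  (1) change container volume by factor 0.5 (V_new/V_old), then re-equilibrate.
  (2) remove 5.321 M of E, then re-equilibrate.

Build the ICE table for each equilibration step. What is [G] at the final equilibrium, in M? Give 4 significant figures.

[G]_eq = 1.892 M

Q₀ = 0.01286 vs Keq = 0.1838 ⇒ Q<K, forward
Step 1:
                   E          G          D          J
  init         8.041      1.426     0.8072     0.3701
  Δ           -0.153    -0.3059    -0.3059     0.3059
  eq           7.888       1.12     0.5013      0.676
  solve Keq expr → x = 0.153; check Q = 0.1838
Then change container volume by factor 0.5 (V_new/V_old).
Step 2:
                   E          G          D          J
  init         15.78       2.24      1.003      1.352
  Δ          -0.2121    -0.4242    -0.4242     0.4242
  eq           15.56      1.816     0.5783      1.776
  solve Keq expr → x = 0.2121; check Q = 0.1838
Then remove 5.321 M of E.
Step 3:
                   E          G          D          J
  init         10.24      1.816     0.5783      1.776
  Δ          0.03784    0.07568    0.07568   -0.07568
  eq           10.28      1.892      0.654      1.701
  solve Keq expr → x = -0.03784; check Q = 0.1838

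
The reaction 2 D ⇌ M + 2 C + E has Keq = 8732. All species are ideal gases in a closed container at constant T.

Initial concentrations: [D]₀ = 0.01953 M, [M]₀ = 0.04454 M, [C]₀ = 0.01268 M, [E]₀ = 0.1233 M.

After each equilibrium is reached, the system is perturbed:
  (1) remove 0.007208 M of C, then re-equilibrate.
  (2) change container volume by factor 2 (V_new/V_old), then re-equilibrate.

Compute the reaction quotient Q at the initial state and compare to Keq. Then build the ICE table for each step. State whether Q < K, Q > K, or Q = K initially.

Q₀ = 0.002315; Q < K (proceeds forward)

Q₀ = 0.002315 vs Keq = 8732 ⇒ Q<K, forward
Step 1:
                  D         M         C         E
  I         0.01953   0.04454   0.01268    0.1233
  C         -0.0195   0.00975    0.0195   0.00975
  E       2.9269e-05   0.05429   0.03218    0.1331
  solve Keq expr → x = 0.00975; check Q = 8732
Then remove 0.007208 M of C.
Step 2:
                  D         M         C         E
  I       2.9269e-05   0.05429   0.02497    0.1331
  C       -6.5489e-06 3.2745e-06 6.5489e-06 3.2745e-06
  E       2.2720e-05   0.05429   0.02498    0.1331
  solve Keq expr → x = 3.2745e-06; check Q = 8732
Then change container volume by factor 2 (V_new/V_old).
Step 3:
                  D         M         C         E
  I       1.1360e-05   0.02715   0.01249   0.06653
  C       -5.6770e-06 2.8385e-06 5.6770e-06 2.8385e-06
  E       5.6830e-06   0.02715    0.0125   0.06653
  solve Keq expr → x = 2.8385e-06; check Q = 8732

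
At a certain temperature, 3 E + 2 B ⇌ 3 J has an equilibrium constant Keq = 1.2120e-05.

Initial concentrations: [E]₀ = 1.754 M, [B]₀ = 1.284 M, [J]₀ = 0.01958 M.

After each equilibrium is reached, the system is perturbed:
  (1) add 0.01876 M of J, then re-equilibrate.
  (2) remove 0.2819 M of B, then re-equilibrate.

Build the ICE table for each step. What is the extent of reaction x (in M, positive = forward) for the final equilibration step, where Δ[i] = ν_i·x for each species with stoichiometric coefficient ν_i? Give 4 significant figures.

Q₀ = 8.4376e-07 vs Keq = 1.2120e-05 ⇒ Q<K, forward
Step 1:
                  E         B         J
  I           1.754     1.284   0.01958
  C        -0.02685   -0.0179   0.02685
  E           1.727     1.266   0.04643
  solve Keq expr → x = 0.00895; check Q = 1.2120e-05
Then add 0.01876 M of J.
Step 2:
                  E         B         J
  I           1.727     1.266   0.06519
  C         0.01798   0.01199  -0.01798
  E           1.745     1.278   0.04721
  solve Keq expr → x = -0.005994; check Q = 1.2120e-05
Then remove 0.2819 M of B.
Step 3:
                  E         B         J
  I           1.745    0.9962   0.04721
  C        0.006943  0.004628 -0.006943
  E           1.752     1.001   0.04027
  solve Keq expr → x = -0.002314; check Q = 1.2120e-05

x = -0.002314 M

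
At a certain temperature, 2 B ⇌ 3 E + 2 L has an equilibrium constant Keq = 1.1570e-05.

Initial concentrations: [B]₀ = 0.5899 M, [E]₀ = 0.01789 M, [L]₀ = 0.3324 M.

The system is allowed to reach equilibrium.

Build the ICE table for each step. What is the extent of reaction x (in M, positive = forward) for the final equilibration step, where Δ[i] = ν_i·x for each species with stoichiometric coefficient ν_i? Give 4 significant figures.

Q₀ = 1.8180e-06 vs Keq = 1.1570e-05 ⇒ Q<K, forward
Step 1:
                   B          E          L
  I           0.5899    0.01789     0.3324
  C        -0.009529    0.01429   0.009529
  E           0.5804    0.03218     0.3419
  solve Keq expr → x = 0.004764; check Q = 1.1570e-05

x = 0.004764 M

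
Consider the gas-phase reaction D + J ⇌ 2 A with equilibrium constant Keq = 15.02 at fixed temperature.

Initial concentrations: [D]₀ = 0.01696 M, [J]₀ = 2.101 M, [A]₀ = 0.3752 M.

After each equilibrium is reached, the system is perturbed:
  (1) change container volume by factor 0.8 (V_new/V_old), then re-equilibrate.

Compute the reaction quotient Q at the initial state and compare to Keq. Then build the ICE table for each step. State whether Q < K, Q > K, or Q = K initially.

Q₀ = 3.951 vs Keq = 15.02 ⇒ Q<K, forward
Step 1:
                   D          J          A
  Initial    0.01696      2.101     0.3752
  Change    -0.01189   -0.01189    0.02377
  Equil     0.005073      2.089      0.399
  solve Keq expr → x = 0.01189; check Q = 15.02
Then change container volume by factor 0.8 (V_new/V_old).
Step 2:
                   D          J          A
  Initial   0.006341      2.611     0.4987
  Change           0          0          0
  Equil     0.006341      2.611     0.4987
  solve Keq expr → x = 0; check Q = 15.02

Q₀ = 3.951; Q < K (proceeds forward)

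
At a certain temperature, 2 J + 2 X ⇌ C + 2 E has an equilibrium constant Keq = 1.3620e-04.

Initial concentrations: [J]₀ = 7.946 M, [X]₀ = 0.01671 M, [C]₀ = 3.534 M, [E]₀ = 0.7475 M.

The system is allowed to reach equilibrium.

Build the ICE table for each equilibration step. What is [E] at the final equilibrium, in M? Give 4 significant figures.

Q₀ = 112 vs Keq = 1.3620e-04 ⇒ Q>K, reverse
Step 1:
                  J         X         C         E
  I           7.946   0.01671     3.534    0.7475
  C          0.7065    0.7065   -0.3533   -0.7065
  E           8.653    0.7233     3.181   0.04095
  solve Keq expr → x = -0.3533; check Q = 1.3620e-04

[E]_eq = 0.04095 M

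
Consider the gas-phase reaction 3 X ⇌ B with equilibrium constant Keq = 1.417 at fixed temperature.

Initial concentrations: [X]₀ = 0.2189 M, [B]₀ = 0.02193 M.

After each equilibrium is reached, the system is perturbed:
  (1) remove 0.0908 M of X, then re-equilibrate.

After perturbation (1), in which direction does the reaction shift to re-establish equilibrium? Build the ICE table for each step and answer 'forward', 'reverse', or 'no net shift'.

Q₀ = 2.091 vs Keq = 1.417 ⇒ Q>K, reverse
Step 1:
                    X           B
  I            0.2189     0.02193
  C           0.01287   -0.004289
  E            0.2318     0.01764
  solve Keq expr → x = -0.004289; check Q = 1.417
Then remove 0.0908 M of X.
Step 2:
                    X           B
  I             0.141     0.01764
  C           0.03122    -0.01041
  E            0.1722    0.007234
  solve Keq expr → x = -0.01041; check Q = 1.417

Direction: reverse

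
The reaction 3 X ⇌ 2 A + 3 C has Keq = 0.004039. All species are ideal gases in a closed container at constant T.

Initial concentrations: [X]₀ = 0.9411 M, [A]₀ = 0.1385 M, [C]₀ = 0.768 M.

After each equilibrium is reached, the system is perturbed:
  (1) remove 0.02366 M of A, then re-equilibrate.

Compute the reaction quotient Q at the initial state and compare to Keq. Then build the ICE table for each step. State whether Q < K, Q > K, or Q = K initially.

Q₀ = 0.01042; Q > K (proceeds reverse)

Q₀ = 0.01042 vs Keq = 0.004039 ⇒ Q>K, reverse
Step 1:
                  X         A         C
  init       0.9411    0.1385     0.768
  Δ         0.05202  -0.03468  -0.05202
  eq         0.9931    0.1038     0.716
  solve Keq expr → x = -0.01734; check Q = 0.004039
Then remove 0.02366 M of A.
Step 2:
                  X         A         C
  init       0.9931   0.08016     0.716
  Δ         -0.0231    0.0154    0.0231
  eq           0.97   0.09556    0.7391
  solve Keq expr → x = 0.007699; check Q = 0.004039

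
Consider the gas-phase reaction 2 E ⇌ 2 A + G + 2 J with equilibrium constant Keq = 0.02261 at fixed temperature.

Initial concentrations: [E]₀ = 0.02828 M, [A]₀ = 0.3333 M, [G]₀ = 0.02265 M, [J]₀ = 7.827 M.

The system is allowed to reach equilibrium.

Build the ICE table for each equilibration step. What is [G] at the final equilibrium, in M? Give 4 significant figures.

Q₀ = 192.7 vs Keq = 0.02261 ⇒ Q>K, reverse
Step 1:
                   E          A          G          J
  I          0.02828     0.3333    0.02265      7.827
  C          0.04525   -0.04525   -0.02263   -0.04525
  E          0.07353      0.288 2.4331e-05      7.782
  solve Keq expr → x = -0.02263; check Q = 0.02261

[G]_eq = 2.4331e-05 M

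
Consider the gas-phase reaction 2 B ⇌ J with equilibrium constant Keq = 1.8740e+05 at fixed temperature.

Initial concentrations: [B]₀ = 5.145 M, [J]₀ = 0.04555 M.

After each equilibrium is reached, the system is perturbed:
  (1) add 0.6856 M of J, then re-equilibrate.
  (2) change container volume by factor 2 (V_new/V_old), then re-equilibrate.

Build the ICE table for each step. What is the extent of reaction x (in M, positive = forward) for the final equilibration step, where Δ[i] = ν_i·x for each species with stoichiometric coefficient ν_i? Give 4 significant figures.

x = -4.3445e-04 M

Q₀ = 0.001721 vs Keq = 1.8740e+05 ⇒ Q<K, forward
Step 1:
                   B          J
  init         5.145    0.04555
  Δ           -5.141      2.571
  eq        0.003736      2.616
  solve Keq expr → x = 2.571; check Q = 1.8740e+05
Then add 0.6856 M of J.
Step 2:
                   B          J
  init      0.003736      3.302
  Δ       4.6098e-04 -2.3049e-04
  eq        0.004197      3.302
  solve Keq expr → x = -2.3049e-04; check Q = 1.8740e+05
Then change container volume by factor 2 (V_new/V_old).
Step 3:
                   B          J
  init      0.002099      1.651
  Δ       8.6891e-04 -4.3445e-04
  eq        0.002968       1.65
  solve Keq expr → x = -4.3445e-04; check Q = 1.8740e+05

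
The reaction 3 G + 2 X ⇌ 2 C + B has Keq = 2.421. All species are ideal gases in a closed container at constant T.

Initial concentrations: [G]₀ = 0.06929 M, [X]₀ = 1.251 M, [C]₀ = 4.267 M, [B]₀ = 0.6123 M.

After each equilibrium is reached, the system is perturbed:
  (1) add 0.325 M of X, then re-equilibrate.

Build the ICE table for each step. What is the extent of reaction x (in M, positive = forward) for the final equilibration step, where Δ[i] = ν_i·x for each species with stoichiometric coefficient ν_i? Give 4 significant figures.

Q₀ = 2.1413e+04 vs Keq = 2.421 ⇒ Q>K, reverse
Step 1:
                  G         X         C         B
  Initial   0.06929     1.251     4.267    0.6123
  Change      0.791    0.5274   -0.5274   -0.2637
  Equil      0.8603     1.778      3.74    0.3486
  solve Keq expr → x = -0.2637; check Q = 2.421
Then add 0.325 M of X.
Step 2:
                  G         X         C         B
  Initial    0.8603     2.103      3.74    0.3486
  Change   -0.06059  -0.04039   0.04039    0.0202
  Equil      0.7997     2.063      3.78    0.3688
  solve Keq expr → x = 0.0202; check Q = 2.421

x = 0.0202 M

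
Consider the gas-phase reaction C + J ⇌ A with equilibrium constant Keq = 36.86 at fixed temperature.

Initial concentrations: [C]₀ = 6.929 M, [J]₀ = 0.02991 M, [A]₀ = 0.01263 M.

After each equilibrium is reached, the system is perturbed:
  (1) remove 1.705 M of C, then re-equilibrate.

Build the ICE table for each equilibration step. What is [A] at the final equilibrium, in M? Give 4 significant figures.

Q₀ = 0.06094 vs Keq = 36.86 ⇒ Q<K, forward
Step 1:
                   C          J          A
  init         6.929    0.02991    0.01263
  Δ         -0.02974   -0.02974    0.02974
  eq           6.899 1.6662e-04    0.04237
  solve Keq expr → x = 0.02974; check Q = 36.86
Then remove 1.705 M of C.
Step 2:
                   C          J          A
  init         5.194 1.6662e-04    0.04237
  Δ       5.4407e-05 5.4407e-05 -5.4407e-05
  eq           5.194 2.2103e-04    0.04232
  solve Keq expr → x = -5.4407e-05; check Q = 36.86

[A]_eq = 0.04232 M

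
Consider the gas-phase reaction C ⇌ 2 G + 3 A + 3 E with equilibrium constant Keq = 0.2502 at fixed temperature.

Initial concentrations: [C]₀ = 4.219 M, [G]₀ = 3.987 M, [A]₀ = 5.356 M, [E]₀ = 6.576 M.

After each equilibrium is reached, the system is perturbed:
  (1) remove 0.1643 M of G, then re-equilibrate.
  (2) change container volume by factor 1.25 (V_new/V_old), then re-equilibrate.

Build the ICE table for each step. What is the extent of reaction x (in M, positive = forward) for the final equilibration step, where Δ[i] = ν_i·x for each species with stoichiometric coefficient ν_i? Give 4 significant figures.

x = 0.06125 M

Q₀ = 1.6462e+05 vs Keq = 0.2502 ⇒ Q>K, reverse
Step 1:
                    C           G           A           E
  init          4.219       3.987       5.356       6.576
  Δ             1.564      -3.128      -4.692      -4.692
  eq            5.783      0.8591      0.6642       1.884
  solve Keq expr → x = -1.564; check Q = 0.2502
Then remove 0.1643 M of G.
Step 2:
                    C           G           A           E
  init          5.783      0.6948      0.6642       1.884
  Δ          -0.01805      0.0361     0.05414     0.05414
  eq            5.765      0.7309      0.7184       1.938
  solve Keq expr → x = 0.01805; check Q = 0.2502
Then change container volume by factor 1.25 (V_new/V_old).
Step 3:
                    C           G           A           E
  init          4.612      0.5847      0.5747       1.551
  Δ          -0.06125      0.1225      0.1837      0.1837
  eq            4.551      0.7072      0.7584       1.734
  solve Keq expr → x = 0.06125; check Q = 0.2502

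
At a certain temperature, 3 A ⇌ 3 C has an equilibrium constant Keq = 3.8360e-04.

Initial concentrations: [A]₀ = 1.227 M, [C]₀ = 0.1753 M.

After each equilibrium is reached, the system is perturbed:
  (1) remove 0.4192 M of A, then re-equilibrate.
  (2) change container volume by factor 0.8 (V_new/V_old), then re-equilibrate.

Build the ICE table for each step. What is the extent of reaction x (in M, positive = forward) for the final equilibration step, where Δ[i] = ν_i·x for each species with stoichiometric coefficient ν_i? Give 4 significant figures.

x = 0 M

Q₀ = 0.002916 vs Keq = 3.8360e-04 ⇒ Q>K, reverse
Step 1:
                   A          C
  init         1.227     0.1753
  Δ          0.08031   -0.08031
  eq           1.307    0.09499
  solve Keq expr → x = -0.02677; check Q = 3.8360e-04
Then remove 0.4192 M of A.
Step 2:
                   A          C
  init        0.8881    0.09499
  Δ           0.0284    -0.0284
  eq          0.9165    0.06659
  solve Keq expr → x = -0.009465; check Q = 3.8360e-04
Then change container volume by factor 0.8 (V_new/V_old).
Step 3:
                   A          C
  init         1.146    0.08324
  Δ                0          0
  eq           1.146    0.08324
  solve Keq expr → x = 0; check Q = 3.8360e-04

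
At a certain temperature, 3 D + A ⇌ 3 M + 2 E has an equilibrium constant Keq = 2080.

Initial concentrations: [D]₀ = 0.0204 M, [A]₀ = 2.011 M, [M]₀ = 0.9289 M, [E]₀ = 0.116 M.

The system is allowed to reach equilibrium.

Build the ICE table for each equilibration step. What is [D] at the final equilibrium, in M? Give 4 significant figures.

Q₀ = 631.7 vs Keq = 2080 ⇒ Q<K, forward
Step 1:
                   D          A          M          E
  init        0.0204      2.011     0.9289      0.116
  Δ        -0.006261  -0.002087   0.006261   0.004174
  eq         0.01414      2.009     0.9352     0.1202
  solve Keq expr → x = 0.002087; check Q = 2080

[D]_eq = 0.01414 M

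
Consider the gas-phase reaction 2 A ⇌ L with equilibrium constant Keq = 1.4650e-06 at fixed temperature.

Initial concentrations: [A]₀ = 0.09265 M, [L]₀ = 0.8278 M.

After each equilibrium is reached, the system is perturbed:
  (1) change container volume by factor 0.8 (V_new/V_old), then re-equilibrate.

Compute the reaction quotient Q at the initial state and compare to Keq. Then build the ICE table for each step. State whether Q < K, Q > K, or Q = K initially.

Q₀ = 96.43; Q > K (proceeds reverse)

Q₀ = 96.43 vs Keq = 1.4650e-06 ⇒ Q>K, reverse
Step 1:
                  A         L
  I         0.09265    0.8278
  C           1.656   -0.8278
  E           1.748 4.4775e-06
  solve Keq expr → x = -0.8278; check Q = 1.4650e-06
Then change container volume by factor 0.8 (V_new/V_old).
Step 2:
                  A         L
  I           2.185 5.5969e-06
  C       -2.7984e-06 1.3992e-06
  E           2.185 6.9962e-06
  solve Keq expr → x = 1.3992e-06; check Q = 1.4650e-06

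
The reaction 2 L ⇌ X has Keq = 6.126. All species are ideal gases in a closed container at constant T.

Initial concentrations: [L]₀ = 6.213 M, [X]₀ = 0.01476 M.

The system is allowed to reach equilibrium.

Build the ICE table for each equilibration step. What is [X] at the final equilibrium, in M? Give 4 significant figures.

[X]_eq = 2.784 M

Q₀ = 3.8237e-04 vs Keq = 6.126 ⇒ Q<K, forward
Step 1:
                  L         X
  I           6.213   0.01476
  C          -5.539     2.769
  E          0.6742     2.784
  solve Keq expr → x = 2.769; check Q = 6.126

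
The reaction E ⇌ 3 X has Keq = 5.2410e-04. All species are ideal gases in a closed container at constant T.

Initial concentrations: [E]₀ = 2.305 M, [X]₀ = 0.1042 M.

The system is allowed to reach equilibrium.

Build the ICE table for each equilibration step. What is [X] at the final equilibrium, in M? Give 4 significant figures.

Q₀ = 4.9083e-04 vs Keq = 5.2410e-04 ⇒ Q<K, forward
Step 1:
                  E         X
  I           2.305    0.1042
  C       -7.6373e-04  0.002291
  E           2.304    0.1065
  solve Keq expr → x = 7.6373e-04; check Q = 5.2410e-04

[X]_eq = 0.1065 M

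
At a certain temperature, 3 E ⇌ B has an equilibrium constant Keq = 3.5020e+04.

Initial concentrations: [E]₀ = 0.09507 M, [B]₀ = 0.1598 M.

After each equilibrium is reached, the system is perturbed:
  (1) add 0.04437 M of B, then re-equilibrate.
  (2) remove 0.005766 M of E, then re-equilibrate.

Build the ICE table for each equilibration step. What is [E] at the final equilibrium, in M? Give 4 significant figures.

[E]_eq = 0.01866 M

Q₀ = 186 vs Keq = 3.5020e+04 ⇒ Q<K, forward
Step 1:
                  E         B
  I         0.09507    0.1598
  C        -0.07763   0.02588
  E         0.01744    0.1857
  solve Keq expr → x = 0.02588; check Q = 3.5020e+04
Then add 0.04437 M of B.
Step 2:
                  E         B
  I         0.01744      0.23
  C        0.001279 -4.2648e-04
  E         0.01872    0.2296
  solve Keq expr → x = -4.2648e-04; check Q = 3.5020e+04
Then remove 0.005766 M of E.
Step 3:
                  E         B
  I         0.01295    0.2296
  C        0.005714 -0.001905
  E         0.01866    0.2277
  solve Keq expr → x = -0.001905; check Q = 3.5020e+04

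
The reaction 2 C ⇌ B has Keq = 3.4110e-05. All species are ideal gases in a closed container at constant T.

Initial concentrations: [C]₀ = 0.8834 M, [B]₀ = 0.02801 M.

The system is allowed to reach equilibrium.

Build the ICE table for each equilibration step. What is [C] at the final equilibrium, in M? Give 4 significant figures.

Q₀ = 0.03589 vs Keq = 3.4110e-05 ⇒ Q>K, reverse
Step 1:
                    C           B
  init         0.8834     0.02801
  Δ           0.05596    -0.02798
  eq           0.9394  3.0099e-05
  solve Keq expr → x = -0.02798; check Q = 3.4110e-05

[C]_eq = 0.9394 M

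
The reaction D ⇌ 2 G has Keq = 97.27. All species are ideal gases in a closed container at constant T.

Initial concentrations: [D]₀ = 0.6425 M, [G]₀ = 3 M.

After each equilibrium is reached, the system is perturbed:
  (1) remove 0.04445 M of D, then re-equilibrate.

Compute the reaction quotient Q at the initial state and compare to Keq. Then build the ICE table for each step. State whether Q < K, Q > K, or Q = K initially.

Q₀ = 14.01; Q < K (proceeds forward)

Q₀ = 14.01 vs Keq = 97.27 ⇒ Q<K, forward
Step 1:
                  D         G
  init       0.6425         3
  Δ         -0.4811    0.9622
  eq         0.1614     3.962
  solve Keq expr → x = 0.4811; check Q = 97.27
Then remove 0.04445 M of D.
Step 2:
                  D         G
  init       0.1169     3.962
  Δ         0.03827  -0.07655
  eq         0.1552     3.886
  solve Keq expr → x = -0.03827; check Q = 97.27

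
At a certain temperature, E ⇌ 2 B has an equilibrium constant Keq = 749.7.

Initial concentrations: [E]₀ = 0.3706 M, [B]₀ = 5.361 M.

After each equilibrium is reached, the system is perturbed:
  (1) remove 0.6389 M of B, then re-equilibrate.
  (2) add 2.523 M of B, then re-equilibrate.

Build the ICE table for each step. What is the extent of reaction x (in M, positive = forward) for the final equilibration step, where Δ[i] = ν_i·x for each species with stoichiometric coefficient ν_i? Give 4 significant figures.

x = -0.04294 M

Q₀ = 77.55 vs Keq = 749.7 ⇒ Q<K, forward
Step 1:
                  E         B
  init       0.3706     5.361
  Δ         -0.3225     0.645
  eq        0.04811     6.006
  solve Keq expr → x = 0.3225; check Q = 749.7
Then remove 0.6389 M of B.
Step 2:
                  E         B
  init      0.04811     5.367
  Δ       -0.009422   0.01884
  eq        0.03869     5.386
  solve Keq expr → x = 0.009422; check Q = 749.7
Then add 2.523 M of B.
Step 3:
                  E         B
  init      0.03869     7.909
  Δ         0.04294  -0.08588
  eq        0.08163     7.823
  solve Keq expr → x = -0.04294; check Q = 749.7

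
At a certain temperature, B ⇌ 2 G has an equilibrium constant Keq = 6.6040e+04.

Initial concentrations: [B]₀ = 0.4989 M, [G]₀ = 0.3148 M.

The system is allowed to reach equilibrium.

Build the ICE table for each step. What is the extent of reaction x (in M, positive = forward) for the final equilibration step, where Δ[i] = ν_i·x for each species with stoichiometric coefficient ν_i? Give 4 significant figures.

Q₀ = 0.1986 vs Keq = 6.6040e+04 ⇒ Q<K, forward
Step 1:
                   B          G
  I           0.4989     0.3148
  C          -0.4989     0.9977
  E       2.6087e-05      1.313
  solve Keq expr → x = 0.4989; check Q = 6.6040e+04

x = 0.4989 M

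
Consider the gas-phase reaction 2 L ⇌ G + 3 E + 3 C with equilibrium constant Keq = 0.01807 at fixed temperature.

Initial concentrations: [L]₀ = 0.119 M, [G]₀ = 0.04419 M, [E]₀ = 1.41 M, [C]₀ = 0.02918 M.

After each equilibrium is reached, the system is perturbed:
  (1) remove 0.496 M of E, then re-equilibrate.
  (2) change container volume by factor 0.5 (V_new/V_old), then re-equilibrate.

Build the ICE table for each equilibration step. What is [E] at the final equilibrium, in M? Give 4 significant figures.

[E]_eq = 1.874 M

Q₀ = 2.1734e-04 vs Keq = 0.01807 ⇒ Q<K, forward
Step 1:
                    L           G           E           C
  I             0.119     0.04419        1.41     0.02918
  C          -0.03716     0.01858     0.05574     0.05574
  E           0.08184     0.06277       1.466     0.08492
  solve Keq expr → x = 0.01858; check Q = 0.01807
Then remove 0.496 M of E.
Step 2:
                    L           G           E           C
  I           0.08184     0.06277      0.9697     0.08492
  C          -0.01437    0.007186     0.02156     0.02156
  E           0.06747     0.06996      0.9913      0.1065
  solve Keq expr → x = 0.007186; check Q = 0.01807
Then change container volume by factor 0.5 (V_new/V_old).
Step 3:
                    L           G           E           C
  I            0.1349      0.1399       1.983       0.213
  C           0.07237    -0.03619     -0.1086     -0.1086
  E            0.2073      0.1037       1.874      0.1044
  solve Keq expr → x = -0.03619; check Q = 0.01807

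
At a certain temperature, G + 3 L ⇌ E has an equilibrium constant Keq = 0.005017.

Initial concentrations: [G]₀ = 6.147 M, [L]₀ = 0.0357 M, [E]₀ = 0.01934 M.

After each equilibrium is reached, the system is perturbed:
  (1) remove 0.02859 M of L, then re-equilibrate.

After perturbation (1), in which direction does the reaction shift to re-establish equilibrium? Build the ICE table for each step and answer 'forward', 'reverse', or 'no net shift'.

Direction: reverse

Q₀ = 69.15 vs Keq = 0.005017 ⇒ Q>K, reverse
Step 1:
                  G         L         E
  init        6.147    0.0357   0.01934
  Δ         0.01931   0.05794  -0.01931
  eq          6.166   0.09364 2.5404e-05
  solve Keq expr → x = -0.01931; check Q = 0.005017
Then remove 0.02859 M of L.
Step 2:
                  G         L         E
  init        6.166   0.06505 2.5404e-05
  Δ       1.6867e-05 5.0602e-05 -1.6867e-05
  eq          6.166    0.0651 8.5369e-06
  solve Keq expr → x = -1.6867e-05; check Q = 0.005017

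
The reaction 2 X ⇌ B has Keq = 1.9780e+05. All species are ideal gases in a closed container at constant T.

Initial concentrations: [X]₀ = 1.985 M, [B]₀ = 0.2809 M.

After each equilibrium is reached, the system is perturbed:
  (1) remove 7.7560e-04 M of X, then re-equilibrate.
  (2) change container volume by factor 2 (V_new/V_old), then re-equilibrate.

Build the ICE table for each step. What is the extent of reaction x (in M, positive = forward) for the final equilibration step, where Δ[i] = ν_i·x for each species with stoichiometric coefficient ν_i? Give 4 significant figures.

Q₀ = 0.07129 vs Keq = 1.9780e+05 ⇒ Q<K, forward
Step 1:
                  X         B
  I           1.985    0.2809
  C          -1.982    0.9912
  E        0.002536     1.272
  solve Keq expr → x = 0.9912; check Q = 1.9780e+05
Then remove 7.7560e-04 M of X.
Step 2:
                  X         B
  I         0.00176     1.272
  C       7.7521e-04 -3.8761e-04
  E        0.002536     1.272
  solve Keq expr → x = -3.8761e-04; check Q = 1.9780e+05
Then change container volume by factor 2 (V_new/V_old).
Step 3:
                  X         B
  I        0.001268    0.6359
  C       5.2478e-04 -2.6239e-04
  E        0.001793    0.6356
  solve Keq expr → x = -2.6239e-04; check Q = 1.9780e+05

x = -2.6239e-04 M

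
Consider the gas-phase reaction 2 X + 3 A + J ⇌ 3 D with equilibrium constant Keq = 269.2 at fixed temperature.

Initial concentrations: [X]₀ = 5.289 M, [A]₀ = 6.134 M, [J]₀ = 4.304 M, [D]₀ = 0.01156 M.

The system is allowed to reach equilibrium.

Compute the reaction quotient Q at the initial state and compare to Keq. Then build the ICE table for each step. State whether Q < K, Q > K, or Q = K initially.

Q₀ = 5.5593e-11; Q < K (proceeds forward)

Q₀ = 5.5593e-11 vs Keq = 269.2 ⇒ Q<K, forward
Step 1:
                   X          A          J          D
  init         5.289      6.134      4.304    0.01156
  Δ           -3.762     -5.642     -1.881      5.642
  eq           1.527     0.4916      2.423      5.654
  solve Keq expr → x = 1.881; check Q = 269.2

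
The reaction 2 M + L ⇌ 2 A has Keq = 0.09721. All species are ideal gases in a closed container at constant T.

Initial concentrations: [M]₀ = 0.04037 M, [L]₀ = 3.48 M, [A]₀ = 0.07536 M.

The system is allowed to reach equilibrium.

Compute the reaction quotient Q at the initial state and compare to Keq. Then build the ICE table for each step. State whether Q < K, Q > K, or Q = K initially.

Q₀ = 1.001; Q > K (proceeds reverse)

Q₀ = 1.001 vs Keq = 0.09721 ⇒ Q>K, reverse
Step 1:
                    M           L           A
  init        0.04037        3.48     0.07536
  Δ           0.03274     0.01637    -0.03274
  eq          0.07311       3.496     0.04262
  solve Keq expr → x = -0.01637; check Q = 0.09721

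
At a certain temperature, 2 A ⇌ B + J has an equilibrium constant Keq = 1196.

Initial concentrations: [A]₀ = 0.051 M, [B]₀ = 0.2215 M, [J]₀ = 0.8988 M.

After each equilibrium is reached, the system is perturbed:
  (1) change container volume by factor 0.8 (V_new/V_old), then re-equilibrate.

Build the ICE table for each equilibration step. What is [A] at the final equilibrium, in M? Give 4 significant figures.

[A]_eq = 0.01697 M

Q₀ = 76.54 vs Keq = 1196 ⇒ Q<K, forward
Step 1:
                    A           B           J
  Initial       0.051      0.2215      0.8988
  Change     -0.03743     0.01871     0.01871
  Equil       0.01357      0.2402      0.9175
  solve Keq expr → x = 0.01871; check Q = 1196
Then change container volume by factor 0.8 (V_new/V_old).
Step 2:
                    A           B           J
  Initial     0.01697      0.3003       1.147
  Change            0           0           0
  Equil       0.01697      0.3003       1.147
  solve Keq expr → x = 0; check Q = 1196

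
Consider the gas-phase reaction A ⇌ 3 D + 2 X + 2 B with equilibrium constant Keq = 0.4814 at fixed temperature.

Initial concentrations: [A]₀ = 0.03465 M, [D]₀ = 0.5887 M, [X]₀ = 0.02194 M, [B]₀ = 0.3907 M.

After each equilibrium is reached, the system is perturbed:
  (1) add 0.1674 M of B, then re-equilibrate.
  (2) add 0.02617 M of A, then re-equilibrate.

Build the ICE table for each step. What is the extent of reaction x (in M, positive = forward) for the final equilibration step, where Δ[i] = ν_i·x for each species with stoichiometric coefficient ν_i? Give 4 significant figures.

Q₀ = 4.3265e-04 vs Keq = 0.4814 ⇒ Q<K, forward
Step 1:
                    A           D           X           B
  I           0.03465      0.5887     0.02194      0.3907
  C          -0.03352      0.1006     0.06704     0.06704
  E          0.001129      0.6893     0.08898      0.4577
  solve Keq expr → x = 0.03352; check Q = 0.4814
Then add 0.1674 M of B.
Step 2:
                    A           D           X           B
  I          0.001129      0.6893     0.08898      0.6251
  C        8.6187e-04   -0.002586   -0.001724   -0.001724
  E           0.00199      0.6867     0.08726      0.6234
  solve Keq expr → x = -8.6187e-04; check Q = 0.4814
Then add 0.02617 M of A.
Step 3:
                    A           D           X           B
  I           0.02816      0.6867     0.08726      0.6234
  C          -0.02152     0.06456     0.04304     0.04304
  E          0.006641      0.7512      0.1303      0.6665
  solve Keq expr → x = 0.02152; check Q = 0.4814

x = 0.02152 M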